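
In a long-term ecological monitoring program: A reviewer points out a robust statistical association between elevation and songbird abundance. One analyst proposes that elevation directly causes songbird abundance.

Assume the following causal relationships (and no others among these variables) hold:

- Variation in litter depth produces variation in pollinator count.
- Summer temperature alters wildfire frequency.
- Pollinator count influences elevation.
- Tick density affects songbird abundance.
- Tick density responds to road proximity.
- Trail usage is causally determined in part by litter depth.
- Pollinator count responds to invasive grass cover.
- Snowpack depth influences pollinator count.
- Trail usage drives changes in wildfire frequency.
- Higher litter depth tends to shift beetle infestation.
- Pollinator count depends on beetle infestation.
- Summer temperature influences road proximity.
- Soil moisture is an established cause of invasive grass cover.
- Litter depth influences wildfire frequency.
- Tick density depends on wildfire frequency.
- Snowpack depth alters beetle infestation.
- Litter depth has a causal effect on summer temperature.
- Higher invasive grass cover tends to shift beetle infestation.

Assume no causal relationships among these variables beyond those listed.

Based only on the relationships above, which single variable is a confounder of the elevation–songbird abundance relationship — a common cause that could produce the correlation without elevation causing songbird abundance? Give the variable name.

litter depth

Litter depth has a causal path to elevation (litter depth → pollinator count → elevation) and a separate causal path to songbird abundance (litter depth → wildfire frequency → tick density → songbird abundance), so it is a common cause of both.
No stated relationship gives elevation a causal route to songbird abundance, so the correlation is explained by the shared upstream cause rather than a direct effect.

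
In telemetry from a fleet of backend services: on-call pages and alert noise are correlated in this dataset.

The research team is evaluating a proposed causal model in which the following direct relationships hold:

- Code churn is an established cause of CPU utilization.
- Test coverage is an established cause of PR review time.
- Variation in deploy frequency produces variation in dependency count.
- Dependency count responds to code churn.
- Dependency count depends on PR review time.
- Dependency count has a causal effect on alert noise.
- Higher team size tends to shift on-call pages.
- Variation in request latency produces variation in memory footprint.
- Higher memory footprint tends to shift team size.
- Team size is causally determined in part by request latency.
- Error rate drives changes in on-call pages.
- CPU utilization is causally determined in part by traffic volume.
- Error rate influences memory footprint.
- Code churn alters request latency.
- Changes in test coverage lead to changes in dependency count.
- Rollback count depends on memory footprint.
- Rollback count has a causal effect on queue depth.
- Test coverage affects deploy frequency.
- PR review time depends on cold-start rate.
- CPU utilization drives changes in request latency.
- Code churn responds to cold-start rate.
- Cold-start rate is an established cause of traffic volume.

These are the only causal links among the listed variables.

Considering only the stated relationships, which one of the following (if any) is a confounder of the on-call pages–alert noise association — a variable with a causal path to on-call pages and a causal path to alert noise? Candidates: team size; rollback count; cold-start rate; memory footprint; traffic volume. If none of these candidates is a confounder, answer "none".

cold-start rate

Cold-start rate causes on-call pages (cold-start rate → code churn → request latency → team size → on-call pages) and also causes alert noise (cold-start rate → PR review time → dependency count → alert noise); it is a common cause of both.
Each of the other candidates lacks a causal path to at least one of on-call pages and alert noise, so they do not confound the relationship.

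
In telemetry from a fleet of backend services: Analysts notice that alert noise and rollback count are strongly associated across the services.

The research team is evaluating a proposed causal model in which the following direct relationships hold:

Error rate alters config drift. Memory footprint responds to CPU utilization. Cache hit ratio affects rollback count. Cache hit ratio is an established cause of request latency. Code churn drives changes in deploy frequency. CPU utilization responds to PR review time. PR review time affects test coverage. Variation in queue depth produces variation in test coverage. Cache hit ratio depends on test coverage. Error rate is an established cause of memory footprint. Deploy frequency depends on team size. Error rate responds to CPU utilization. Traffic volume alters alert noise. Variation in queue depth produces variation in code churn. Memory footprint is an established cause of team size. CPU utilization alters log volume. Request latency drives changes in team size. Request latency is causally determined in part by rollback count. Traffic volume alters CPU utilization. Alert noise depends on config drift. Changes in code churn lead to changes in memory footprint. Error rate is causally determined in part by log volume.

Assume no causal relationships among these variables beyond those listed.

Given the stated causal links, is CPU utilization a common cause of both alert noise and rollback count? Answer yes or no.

no

CPU utilization has no stated causal path to rollback count. A confounder must cause both variables, so CPU utilization does not qualify.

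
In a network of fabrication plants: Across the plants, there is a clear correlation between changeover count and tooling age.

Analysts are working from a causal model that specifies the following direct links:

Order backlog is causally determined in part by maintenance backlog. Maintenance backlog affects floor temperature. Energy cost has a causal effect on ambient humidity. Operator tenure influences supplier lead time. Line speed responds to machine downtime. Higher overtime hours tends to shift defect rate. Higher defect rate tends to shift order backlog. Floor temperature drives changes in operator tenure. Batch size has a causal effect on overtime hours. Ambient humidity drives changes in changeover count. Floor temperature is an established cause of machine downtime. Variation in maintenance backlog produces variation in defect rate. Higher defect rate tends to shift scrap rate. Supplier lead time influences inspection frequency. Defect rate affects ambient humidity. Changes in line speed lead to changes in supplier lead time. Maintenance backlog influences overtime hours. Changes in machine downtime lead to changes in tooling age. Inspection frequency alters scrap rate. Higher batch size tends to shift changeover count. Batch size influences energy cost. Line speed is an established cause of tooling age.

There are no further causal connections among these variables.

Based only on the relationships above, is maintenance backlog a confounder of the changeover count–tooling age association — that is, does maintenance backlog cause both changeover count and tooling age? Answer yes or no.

yes

Maintenance backlog has a causal path to changeover count (maintenance backlog → defect rate → ambient humidity → changeover count) and to tooling age (maintenance backlog → floor temperature → machine downtime → tooling age), so it is a common cause of both — a confounder.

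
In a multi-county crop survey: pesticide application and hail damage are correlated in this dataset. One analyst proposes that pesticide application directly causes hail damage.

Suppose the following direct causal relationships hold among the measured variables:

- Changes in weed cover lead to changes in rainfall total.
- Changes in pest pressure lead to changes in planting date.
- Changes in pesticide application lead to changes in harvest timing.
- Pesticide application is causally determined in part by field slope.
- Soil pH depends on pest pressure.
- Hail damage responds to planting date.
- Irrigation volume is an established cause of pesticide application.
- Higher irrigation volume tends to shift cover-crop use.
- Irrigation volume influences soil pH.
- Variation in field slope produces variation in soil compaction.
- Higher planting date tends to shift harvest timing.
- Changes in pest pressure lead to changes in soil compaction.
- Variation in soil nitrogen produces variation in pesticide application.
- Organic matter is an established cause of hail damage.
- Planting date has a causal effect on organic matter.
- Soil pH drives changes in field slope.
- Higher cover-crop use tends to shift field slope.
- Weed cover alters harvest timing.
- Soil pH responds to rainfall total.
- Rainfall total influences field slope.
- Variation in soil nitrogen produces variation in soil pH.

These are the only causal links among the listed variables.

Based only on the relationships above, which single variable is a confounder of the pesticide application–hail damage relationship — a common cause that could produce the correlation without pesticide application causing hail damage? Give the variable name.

Pest pressure has a causal path to pesticide application (pest pressure → soil pH → field slope → pesticide application) and a separate causal path to hail damage (pest pressure → planting date → hail damage), so it is a common cause of both.
No stated relationship gives pesticide application a causal route to hail damage, so the correlation is explained by the shared upstream cause rather than a direct effect.

pest pressure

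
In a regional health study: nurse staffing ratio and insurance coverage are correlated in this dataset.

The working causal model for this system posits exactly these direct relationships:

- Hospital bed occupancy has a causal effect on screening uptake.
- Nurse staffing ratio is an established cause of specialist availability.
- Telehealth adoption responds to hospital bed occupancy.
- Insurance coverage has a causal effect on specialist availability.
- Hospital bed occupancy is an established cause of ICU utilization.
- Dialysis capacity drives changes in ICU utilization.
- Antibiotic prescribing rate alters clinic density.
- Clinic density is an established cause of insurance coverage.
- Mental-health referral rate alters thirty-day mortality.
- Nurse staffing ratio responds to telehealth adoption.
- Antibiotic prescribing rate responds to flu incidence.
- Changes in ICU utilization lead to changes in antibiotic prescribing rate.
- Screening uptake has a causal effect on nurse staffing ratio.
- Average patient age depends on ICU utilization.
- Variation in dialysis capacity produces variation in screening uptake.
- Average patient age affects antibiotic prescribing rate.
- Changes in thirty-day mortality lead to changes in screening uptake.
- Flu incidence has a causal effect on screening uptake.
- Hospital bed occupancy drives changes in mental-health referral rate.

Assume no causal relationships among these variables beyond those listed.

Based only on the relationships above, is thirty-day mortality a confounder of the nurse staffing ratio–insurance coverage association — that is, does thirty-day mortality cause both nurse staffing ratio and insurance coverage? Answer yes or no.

no

Thirty-day mortality has no stated causal path to insurance coverage. A confounder must cause both variables, so thirty-day mortality does not qualify.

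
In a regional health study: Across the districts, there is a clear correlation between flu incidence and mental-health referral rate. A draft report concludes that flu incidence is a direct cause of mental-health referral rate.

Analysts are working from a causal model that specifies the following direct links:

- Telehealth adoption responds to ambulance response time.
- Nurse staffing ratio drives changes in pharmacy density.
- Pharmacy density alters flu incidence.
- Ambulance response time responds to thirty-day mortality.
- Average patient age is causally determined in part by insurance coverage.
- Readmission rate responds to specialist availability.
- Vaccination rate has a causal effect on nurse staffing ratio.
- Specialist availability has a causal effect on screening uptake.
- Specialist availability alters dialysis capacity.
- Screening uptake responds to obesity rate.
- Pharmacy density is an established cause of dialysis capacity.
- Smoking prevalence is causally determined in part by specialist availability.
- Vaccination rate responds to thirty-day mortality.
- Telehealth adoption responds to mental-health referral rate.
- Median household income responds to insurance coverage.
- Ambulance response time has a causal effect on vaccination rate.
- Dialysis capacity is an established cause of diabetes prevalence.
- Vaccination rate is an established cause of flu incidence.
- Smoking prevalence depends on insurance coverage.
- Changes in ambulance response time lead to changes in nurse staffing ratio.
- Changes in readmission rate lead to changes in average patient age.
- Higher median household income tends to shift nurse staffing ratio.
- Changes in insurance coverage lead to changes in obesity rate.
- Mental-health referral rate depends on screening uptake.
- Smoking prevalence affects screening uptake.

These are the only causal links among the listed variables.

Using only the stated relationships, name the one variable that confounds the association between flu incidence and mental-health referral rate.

insurance coverage

Insurance coverage has a causal path to flu incidence (insurance coverage → median household income → nurse staffing ratio → pharmacy density → flu incidence) and a separate causal path to mental-health referral rate (insurance coverage → smoking prevalence → screening uptake → mental-health referral rate), so it is a common cause of both.
No stated relationship gives flu incidence a causal route to mental-health referral rate, so the correlation is explained by the shared upstream cause rather than a direct effect.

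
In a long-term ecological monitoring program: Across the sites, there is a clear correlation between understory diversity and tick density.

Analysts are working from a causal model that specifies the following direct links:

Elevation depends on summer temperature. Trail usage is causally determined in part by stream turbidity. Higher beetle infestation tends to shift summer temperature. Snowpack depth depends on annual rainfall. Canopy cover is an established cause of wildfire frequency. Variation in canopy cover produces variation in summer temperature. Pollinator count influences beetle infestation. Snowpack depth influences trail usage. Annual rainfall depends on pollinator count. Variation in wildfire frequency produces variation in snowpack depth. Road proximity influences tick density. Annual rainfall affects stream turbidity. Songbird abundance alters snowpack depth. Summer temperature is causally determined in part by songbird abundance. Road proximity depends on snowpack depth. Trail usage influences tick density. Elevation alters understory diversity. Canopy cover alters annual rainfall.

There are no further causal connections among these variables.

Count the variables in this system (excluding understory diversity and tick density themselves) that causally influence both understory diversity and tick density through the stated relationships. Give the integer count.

3

The common causes are: canopy cover (to understory diversity via canopy cover → summer temperature → elevation → understory diversity; to tick density via canopy cover → annual rainfall → stream turbidity → trail usage → tick density); pollinator count (to understory diversity via pollinator count → beetle infestation → summer temperature → elevation → understory diversity; to tick density via pollinator count → annual rainfall → stream turbidity → trail usage → tick density); songbird abundance (to understory diversity via songbird abundance → summer temperature → elevation → understory diversity; to tick density via songbird abundance → snowpack depth → road proximity → tick density).
Every other variable lacks a causal path to at least one of understory diversity and tick density.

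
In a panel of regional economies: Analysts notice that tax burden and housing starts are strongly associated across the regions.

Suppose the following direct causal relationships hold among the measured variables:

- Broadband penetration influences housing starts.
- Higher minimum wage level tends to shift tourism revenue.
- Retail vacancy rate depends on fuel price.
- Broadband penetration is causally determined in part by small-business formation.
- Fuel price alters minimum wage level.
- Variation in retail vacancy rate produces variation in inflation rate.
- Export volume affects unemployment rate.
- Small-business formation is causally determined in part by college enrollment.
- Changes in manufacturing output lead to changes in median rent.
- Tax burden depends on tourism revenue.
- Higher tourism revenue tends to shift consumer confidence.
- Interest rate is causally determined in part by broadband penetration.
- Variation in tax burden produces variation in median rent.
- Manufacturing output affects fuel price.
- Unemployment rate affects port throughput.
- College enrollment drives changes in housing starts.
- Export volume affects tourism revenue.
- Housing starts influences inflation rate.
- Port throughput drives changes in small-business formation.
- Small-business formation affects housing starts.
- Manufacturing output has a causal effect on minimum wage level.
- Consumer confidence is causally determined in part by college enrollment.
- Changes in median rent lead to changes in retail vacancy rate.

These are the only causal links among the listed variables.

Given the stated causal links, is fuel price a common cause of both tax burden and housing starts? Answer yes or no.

no

Fuel price has no stated causal path to housing starts. A confounder must cause both variables, so fuel price does not qualify.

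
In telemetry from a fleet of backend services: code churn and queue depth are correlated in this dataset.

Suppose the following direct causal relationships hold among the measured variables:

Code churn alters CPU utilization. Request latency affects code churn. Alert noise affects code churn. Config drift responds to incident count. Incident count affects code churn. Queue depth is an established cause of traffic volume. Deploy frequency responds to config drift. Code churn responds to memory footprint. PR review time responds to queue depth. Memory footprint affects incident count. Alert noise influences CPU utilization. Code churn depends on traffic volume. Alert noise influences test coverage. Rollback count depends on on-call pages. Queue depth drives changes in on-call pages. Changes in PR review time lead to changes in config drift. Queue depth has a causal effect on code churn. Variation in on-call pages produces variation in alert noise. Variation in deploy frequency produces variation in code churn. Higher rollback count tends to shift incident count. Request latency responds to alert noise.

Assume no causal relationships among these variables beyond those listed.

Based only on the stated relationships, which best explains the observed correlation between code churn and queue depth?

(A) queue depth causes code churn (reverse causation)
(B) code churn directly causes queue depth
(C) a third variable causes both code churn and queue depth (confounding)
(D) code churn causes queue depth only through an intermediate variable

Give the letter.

The stated link runs queue depth → code churn; code churn has no causal path to queue depth. No variable causes both, so confounding is ruled out. The correlation reflects reverse causation.

A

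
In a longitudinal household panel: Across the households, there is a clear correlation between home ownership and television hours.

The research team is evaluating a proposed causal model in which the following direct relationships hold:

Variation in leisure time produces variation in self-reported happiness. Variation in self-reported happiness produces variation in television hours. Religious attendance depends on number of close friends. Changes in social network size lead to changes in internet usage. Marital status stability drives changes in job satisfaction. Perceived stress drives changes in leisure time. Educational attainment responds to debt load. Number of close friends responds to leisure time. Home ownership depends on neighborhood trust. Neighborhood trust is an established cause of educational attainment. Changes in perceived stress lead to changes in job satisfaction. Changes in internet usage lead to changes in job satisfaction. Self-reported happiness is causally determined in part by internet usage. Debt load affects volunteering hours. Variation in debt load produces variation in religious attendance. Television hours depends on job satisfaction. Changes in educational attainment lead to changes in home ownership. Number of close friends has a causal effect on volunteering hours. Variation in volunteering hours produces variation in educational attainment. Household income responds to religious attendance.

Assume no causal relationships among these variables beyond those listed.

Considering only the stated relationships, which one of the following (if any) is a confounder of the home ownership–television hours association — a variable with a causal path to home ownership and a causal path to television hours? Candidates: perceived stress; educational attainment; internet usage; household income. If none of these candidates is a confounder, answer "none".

Perceived stress causes home ownership (perceived stress → leisure time → number of close friends → volunteering hours → educational attainment → home ownership) and also causes television hours (perceived stress → job satisfaction → television hours); it is a common cause of both.
Each of the other candidates lacks a causal path to at least one of home ownership and television hours, so they do not confound the relationship.

perceived stress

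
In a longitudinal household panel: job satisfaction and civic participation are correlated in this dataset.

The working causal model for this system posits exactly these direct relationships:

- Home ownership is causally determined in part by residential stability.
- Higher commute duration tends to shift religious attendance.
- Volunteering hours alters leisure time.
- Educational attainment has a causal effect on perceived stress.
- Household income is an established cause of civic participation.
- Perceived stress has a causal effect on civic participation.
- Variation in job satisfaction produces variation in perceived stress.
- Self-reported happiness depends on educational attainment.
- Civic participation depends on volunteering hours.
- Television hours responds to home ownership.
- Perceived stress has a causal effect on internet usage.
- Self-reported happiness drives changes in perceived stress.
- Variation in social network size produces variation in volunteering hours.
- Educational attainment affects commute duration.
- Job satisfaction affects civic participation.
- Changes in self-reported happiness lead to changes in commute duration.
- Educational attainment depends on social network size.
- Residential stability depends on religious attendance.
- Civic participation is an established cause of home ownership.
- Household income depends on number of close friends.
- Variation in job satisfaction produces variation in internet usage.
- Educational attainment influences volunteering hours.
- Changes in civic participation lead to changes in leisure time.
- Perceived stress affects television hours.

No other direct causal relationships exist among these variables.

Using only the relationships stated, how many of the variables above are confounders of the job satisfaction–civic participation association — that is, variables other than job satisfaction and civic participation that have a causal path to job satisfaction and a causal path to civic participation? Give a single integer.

No listed variable has a causal path to both job satisfaction and civic participation, so there are no common causes.

0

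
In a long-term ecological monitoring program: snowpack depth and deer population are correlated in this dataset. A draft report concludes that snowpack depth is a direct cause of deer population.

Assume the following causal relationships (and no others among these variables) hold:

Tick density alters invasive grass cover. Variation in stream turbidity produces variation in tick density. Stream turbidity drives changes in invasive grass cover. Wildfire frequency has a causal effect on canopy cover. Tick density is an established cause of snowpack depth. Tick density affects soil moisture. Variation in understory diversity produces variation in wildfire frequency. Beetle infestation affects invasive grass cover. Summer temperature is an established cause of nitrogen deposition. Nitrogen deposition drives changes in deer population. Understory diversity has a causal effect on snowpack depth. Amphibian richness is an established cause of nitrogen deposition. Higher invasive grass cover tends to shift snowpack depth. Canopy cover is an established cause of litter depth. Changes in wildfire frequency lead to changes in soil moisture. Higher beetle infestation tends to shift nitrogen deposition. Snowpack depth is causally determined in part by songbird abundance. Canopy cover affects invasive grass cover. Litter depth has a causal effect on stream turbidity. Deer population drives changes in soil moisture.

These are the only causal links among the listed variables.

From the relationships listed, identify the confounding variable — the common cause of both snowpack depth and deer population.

beetle infestation

Beetle infestation has a causal path to snowpack depth (beetle infestation → invasive grass cover → snowpack depth) and a separate causal path to deer population (beetle infestation → nitrogen deposition → deer population), so it is a common cause of both.
No stated relationship gives snowpack depth a causal route to deer population, so the correlation is explained by the shared upstream cause rather than a direct effect.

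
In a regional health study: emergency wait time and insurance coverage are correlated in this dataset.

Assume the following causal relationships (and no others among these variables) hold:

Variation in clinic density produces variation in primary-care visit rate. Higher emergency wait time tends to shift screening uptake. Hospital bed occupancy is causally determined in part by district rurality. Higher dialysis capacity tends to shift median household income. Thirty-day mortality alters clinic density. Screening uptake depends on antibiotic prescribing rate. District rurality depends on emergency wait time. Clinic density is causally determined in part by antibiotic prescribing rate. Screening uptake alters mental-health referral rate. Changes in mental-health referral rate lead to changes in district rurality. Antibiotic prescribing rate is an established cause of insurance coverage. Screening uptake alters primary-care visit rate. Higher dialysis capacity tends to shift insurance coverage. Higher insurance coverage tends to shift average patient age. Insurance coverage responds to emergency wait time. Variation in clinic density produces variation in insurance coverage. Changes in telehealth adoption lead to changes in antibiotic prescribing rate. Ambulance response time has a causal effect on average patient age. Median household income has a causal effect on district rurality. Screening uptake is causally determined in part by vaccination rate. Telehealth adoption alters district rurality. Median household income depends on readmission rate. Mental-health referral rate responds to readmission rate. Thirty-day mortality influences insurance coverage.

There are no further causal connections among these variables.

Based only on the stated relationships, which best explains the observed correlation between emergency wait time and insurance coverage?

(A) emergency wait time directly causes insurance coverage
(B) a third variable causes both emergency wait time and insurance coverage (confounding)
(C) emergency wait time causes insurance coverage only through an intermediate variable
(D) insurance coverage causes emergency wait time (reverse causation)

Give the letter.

A

There is a stated direct causal link emergency wait time → insurance coverage, and no variable causes both emergency wait time and insurance coverage, so the correlation reflects direct causation.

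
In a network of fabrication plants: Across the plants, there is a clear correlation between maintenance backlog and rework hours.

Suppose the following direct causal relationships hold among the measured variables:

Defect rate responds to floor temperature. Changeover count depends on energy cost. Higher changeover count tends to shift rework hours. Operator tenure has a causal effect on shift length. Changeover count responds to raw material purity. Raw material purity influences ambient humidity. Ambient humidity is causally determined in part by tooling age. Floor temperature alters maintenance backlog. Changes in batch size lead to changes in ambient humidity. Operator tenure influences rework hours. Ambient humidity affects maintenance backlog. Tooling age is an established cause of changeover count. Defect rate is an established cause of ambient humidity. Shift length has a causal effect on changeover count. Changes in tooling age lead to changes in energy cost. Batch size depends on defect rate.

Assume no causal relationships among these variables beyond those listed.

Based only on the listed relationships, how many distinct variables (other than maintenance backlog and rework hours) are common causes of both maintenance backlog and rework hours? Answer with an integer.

2

The common causes are: raw material purity (to maintenance backlog via raw material purity → ambient humidity → maintenance backlog; to rework hours via raw material purity → changeover count → rework hours); tooling age (to maintenance backlog via tooling age → ambient humidity → maintenance backlog; to rework hours via tooling age → changeover count → rework hours).
Every other variable lacks a causal path to at least one of maintenance backlog and rework hours.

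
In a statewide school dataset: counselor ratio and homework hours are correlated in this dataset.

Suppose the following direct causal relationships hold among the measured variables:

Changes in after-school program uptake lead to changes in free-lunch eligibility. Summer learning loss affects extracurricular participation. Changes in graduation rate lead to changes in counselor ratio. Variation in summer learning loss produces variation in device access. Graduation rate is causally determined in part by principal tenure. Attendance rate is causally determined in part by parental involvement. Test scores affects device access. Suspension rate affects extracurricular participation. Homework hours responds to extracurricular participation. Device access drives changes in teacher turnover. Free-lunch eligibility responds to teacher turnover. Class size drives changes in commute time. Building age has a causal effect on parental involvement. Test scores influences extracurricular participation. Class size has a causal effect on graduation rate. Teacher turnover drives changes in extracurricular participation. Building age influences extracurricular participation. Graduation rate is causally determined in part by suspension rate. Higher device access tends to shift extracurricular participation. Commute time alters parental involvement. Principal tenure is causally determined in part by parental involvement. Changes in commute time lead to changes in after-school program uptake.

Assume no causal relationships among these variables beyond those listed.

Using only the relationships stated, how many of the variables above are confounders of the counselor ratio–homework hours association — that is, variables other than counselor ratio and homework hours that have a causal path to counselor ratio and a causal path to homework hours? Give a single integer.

2

The common causes are: building age (to counselor ratio via building age → parental involvement → principal tenure → graduation rate → counselor ratio; to homework hours via building age → extracurricular participation → homework hours); suspension rate (to counselor ratio via suspension rate → graduation rate → counselor ratio; to homework hours via suspension rate → extracurricular participation → homework hours).
Every other variable lacks a causal path to at least one of counselor ratio and homework hours.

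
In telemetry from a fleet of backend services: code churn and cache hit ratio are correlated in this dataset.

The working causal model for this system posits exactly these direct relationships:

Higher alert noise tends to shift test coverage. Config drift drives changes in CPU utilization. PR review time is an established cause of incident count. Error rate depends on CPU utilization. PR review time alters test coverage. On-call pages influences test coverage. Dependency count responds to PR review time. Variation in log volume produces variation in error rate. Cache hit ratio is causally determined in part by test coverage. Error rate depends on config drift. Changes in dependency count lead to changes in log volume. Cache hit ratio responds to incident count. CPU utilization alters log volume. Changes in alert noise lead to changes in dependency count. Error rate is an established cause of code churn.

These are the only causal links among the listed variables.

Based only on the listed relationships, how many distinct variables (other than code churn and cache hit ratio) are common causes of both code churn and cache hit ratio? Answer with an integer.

2

The common causes are: PR review time (to code churn via PR review time → dependency count → log volume → error rate → code churn; to cache hit ratio via PR review time → incident count → cache hit ratio); alert noise (to code churn via alert noise → dependency count → log volume → error rate → code churn; to cache hit ratio via alert noise → test coverage → cache hit ratio).
Every other variable lacks a causal path to at least one of code churn and cache hit ratio.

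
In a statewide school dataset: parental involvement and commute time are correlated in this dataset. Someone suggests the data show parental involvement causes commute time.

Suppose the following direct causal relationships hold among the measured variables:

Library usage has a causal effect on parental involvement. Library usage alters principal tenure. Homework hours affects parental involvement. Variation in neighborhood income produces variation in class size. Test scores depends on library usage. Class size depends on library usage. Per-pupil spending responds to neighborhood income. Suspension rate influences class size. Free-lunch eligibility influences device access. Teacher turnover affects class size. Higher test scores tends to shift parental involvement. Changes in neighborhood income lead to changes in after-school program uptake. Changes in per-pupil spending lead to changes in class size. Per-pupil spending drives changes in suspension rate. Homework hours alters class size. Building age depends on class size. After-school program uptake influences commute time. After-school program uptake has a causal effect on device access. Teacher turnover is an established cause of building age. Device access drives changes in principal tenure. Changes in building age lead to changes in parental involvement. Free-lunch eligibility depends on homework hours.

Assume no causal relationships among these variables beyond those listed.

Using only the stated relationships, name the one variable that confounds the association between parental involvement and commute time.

Neighborhood income has a causal path to parental involvement (neighborhood income → class size → building age → parental involvement) and a separate causal path to commute time (neighborhood income → after-school program uptake → commute time), so it is a common cause of both.
No stated relationship gives parental involvement a causal route to commute time, so the correlation is explained by the shared upstream cause rather than a direct effect.

neighborhood income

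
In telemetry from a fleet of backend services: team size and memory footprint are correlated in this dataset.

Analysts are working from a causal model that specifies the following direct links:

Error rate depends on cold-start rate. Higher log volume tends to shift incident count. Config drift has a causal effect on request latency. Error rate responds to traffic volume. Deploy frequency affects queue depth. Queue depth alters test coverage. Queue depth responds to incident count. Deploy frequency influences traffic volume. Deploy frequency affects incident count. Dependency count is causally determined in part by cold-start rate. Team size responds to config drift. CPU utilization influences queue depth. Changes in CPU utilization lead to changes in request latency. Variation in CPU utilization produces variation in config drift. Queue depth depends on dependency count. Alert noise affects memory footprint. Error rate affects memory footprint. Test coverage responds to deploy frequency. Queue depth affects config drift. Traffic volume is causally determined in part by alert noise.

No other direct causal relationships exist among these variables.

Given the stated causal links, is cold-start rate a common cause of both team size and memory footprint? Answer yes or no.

yes

Cold-start rate has a causal path to team size (cold-start rate → dependency count → queue depth → config drift → team size) and to memory footprint (cold-start rate → error rate → memory footprint), so it is a common cause of both — a confounder.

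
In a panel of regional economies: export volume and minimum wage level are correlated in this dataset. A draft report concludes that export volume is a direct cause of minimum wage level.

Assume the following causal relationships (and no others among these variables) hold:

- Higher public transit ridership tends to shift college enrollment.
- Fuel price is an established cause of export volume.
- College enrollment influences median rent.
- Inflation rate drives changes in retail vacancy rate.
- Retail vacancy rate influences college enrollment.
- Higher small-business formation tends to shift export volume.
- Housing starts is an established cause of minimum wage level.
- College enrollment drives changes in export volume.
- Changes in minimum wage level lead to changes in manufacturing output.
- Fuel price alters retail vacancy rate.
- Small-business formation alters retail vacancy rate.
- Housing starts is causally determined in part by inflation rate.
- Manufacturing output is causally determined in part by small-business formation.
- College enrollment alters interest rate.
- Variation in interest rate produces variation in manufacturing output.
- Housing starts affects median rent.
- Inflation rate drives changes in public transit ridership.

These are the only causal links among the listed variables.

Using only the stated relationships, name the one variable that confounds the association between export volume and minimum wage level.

inflation rate

Inflation rate has a causal path to export volume (inflation rate → public transit ridership → college enrollment → export volume) and a separate causal path to minimum wage level (inflation rate → housing starts → minimum wage level), so it is a common cause of both.
No stated relationship gives export volume a causal route to minimum wage level, so the correlation is explained by the shared upstream cause rather than a direct effect.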